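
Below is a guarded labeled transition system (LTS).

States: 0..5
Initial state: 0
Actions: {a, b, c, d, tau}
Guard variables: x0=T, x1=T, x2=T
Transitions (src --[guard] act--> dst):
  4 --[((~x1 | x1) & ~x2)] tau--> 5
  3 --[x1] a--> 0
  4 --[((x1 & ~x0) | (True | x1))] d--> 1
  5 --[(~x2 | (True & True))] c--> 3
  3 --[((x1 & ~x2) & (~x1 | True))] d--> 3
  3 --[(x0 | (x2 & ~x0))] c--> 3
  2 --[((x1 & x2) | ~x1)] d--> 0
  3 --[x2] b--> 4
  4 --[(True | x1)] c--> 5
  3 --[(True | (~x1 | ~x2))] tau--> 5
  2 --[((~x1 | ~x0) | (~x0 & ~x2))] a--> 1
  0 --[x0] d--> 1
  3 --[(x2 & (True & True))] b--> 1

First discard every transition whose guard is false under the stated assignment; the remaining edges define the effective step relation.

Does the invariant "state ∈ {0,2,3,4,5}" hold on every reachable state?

Inv-set: {0,2,3,4,5}
R = {0,1}
  0: ok
  1: VIOLATES
witness against invariant: d → 1

Answer: INVARIANT VIOLATED at state 1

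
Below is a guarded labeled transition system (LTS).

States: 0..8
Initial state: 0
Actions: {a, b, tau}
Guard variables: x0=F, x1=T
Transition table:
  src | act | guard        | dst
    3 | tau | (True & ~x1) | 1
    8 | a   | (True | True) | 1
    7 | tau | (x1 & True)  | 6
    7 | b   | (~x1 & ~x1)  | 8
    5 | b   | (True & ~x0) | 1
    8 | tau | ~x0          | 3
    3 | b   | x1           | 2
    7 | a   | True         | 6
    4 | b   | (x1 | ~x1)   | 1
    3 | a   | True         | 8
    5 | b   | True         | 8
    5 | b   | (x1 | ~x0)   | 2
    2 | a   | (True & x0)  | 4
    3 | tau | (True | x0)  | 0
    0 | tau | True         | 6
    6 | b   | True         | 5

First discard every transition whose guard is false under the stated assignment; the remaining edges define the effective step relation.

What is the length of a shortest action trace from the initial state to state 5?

Answer: 2

Working:
Breadth-first toward 5:
  Layer 0: {0}
  Layer 1: {6}
  Layer 2: {5}
5 enters at depth 2; path tau·b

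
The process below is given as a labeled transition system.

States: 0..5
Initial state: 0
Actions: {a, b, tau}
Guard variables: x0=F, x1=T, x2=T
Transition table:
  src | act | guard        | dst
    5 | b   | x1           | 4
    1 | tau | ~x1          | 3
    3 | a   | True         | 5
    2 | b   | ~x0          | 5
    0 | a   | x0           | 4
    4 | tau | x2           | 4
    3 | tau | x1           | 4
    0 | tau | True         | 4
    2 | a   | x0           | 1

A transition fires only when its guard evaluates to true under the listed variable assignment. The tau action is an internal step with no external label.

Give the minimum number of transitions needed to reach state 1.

Answer: UNREACHABLE

Analysis:
Breadth-first toward 1:
  depth 0: {0}
  depth 1: {4}
1 never appears.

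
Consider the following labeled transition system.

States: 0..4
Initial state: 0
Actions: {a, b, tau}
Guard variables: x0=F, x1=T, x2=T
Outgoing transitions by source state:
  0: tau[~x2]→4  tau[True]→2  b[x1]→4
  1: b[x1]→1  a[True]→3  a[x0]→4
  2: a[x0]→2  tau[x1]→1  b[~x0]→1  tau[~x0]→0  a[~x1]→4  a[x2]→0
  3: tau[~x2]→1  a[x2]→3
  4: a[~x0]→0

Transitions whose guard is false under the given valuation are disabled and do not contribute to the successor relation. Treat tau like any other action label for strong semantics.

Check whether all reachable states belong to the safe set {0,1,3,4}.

Allowed set {0,1,3,4}
R = {0,1,2,3,4}
  0: safe
  1: safe
  2: outside
  3: safe
  4: safe
counterexample path to 2: tau

Answer: INVARIANT VIOLATED at state 2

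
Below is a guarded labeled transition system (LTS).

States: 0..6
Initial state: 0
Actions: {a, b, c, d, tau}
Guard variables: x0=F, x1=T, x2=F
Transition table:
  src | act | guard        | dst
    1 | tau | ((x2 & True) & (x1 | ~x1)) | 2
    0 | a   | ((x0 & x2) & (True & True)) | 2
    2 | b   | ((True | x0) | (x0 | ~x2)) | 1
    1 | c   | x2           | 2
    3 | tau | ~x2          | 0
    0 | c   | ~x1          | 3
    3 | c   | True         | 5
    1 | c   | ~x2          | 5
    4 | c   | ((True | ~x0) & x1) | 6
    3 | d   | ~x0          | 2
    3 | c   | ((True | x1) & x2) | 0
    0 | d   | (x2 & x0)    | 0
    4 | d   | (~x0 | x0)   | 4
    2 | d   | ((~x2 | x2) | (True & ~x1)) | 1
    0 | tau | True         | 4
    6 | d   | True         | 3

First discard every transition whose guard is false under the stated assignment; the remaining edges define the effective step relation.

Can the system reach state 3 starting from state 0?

Guard filter leaves 10 enabled edge(s).
depth 0: {0}
depth 1: {4}  total {0,4}
depth 2: {6}  total {0,4,6}
depth 3: {3}  total {0,3,4,6}
depth 4: {2,5}  total {0,2,3,4,5,6}
depth 5: {1}  total {0,1,2,3,4,5,6}
Reachable = {0,1,2,3,4,5,6}
witness 3: tau·c·d

Answer: REACHABLE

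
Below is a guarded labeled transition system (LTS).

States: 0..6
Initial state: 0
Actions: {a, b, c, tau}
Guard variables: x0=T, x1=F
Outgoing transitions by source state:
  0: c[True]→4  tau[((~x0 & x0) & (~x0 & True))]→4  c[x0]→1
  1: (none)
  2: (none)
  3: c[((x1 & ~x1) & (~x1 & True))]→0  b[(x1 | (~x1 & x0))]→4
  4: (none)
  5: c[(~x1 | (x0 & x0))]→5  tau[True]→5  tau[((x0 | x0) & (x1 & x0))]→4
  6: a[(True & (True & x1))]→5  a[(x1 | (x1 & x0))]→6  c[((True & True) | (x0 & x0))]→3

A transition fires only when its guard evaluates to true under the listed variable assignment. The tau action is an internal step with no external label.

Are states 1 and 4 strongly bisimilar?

Refine partition for ~:
  P[0] = {{0,1,2,3,4,5,6}}
  P[1] = {{0,6},{1,2,4},{3},{5}}
  P[2] = {{0},{1,2,4},{3},{5},{6}}
stable after 3 split(s): 5 block(s)
class of 1: {1,2,4}; class of 4: {1,2,4}

Answer: BISIMILAR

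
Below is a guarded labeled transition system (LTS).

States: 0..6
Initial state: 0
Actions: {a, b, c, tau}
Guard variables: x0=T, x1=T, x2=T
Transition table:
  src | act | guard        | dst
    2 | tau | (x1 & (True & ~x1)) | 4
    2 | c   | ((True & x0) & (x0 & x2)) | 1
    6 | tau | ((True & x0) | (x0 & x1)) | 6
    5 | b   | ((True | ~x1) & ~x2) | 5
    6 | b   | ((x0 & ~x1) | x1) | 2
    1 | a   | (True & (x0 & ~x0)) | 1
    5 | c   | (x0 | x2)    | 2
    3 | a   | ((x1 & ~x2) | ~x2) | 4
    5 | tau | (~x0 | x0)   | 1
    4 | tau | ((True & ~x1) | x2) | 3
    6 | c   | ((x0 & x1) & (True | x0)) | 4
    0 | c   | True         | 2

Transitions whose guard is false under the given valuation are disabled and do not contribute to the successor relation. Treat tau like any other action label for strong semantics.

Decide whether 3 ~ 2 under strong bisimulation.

Refine partition for ~:
  π0 = {{0,1,2,3,4,5,6}}
  π1 = {{0,2},{1,3},{4},{5},{6}}
  π2 = {{0},{1,3},{2},{4},{5},{6}}
stable after 3 split(s): 6 block(s)
[3]={1,3}  [2]={2}

Answer: NOT BISIMILAR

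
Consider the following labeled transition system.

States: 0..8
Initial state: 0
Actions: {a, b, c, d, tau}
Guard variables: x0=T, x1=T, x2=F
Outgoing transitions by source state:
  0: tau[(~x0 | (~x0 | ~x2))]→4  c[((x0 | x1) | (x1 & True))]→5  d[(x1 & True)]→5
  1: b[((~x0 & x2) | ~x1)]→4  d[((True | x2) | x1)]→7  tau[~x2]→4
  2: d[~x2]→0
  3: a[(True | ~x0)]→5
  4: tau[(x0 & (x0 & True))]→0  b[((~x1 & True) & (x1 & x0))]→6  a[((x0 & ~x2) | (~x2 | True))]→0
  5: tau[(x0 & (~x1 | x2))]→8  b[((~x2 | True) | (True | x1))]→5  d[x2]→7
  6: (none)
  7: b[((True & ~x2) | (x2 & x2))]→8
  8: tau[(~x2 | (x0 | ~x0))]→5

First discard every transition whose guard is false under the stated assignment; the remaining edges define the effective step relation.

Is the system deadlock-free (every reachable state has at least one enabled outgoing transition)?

Reachable = {0,4,5}
  0: c→5  d→5  tau→4  [deg 3]
  4: a→0  tau→0  [deg 2]
  5: b→5  [deg 1]

Answer: DEADLOCK-FREE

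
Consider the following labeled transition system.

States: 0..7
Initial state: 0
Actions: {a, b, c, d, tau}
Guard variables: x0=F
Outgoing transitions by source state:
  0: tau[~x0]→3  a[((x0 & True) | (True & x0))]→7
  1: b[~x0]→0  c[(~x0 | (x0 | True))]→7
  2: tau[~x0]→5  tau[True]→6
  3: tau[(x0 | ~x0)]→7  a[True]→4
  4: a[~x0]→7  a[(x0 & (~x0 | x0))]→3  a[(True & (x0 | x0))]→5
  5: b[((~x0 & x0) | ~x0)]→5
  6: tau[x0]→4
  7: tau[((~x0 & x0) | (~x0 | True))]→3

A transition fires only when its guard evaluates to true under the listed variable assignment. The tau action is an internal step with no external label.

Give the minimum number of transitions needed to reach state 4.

Layered search for 4:
  L0 = {0}
  L1 = {3}
  L2 = {4,7}
4 enters at depth 2; path tau·a

Answer: 2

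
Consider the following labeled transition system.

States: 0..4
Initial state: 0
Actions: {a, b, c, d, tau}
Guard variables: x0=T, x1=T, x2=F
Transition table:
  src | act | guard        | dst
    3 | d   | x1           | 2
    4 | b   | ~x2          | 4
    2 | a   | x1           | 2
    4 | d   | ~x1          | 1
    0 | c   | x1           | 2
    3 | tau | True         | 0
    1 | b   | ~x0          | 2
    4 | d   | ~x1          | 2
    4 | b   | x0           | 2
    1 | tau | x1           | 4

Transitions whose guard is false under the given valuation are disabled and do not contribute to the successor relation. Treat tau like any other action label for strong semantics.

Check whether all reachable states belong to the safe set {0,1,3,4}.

Safe = {0,1,3,4}
R = {0,2}
  0: safe
  2: ✗ unsafe
counterexample path to 2: c

Answer: INVARIANT VIOLATED at state 2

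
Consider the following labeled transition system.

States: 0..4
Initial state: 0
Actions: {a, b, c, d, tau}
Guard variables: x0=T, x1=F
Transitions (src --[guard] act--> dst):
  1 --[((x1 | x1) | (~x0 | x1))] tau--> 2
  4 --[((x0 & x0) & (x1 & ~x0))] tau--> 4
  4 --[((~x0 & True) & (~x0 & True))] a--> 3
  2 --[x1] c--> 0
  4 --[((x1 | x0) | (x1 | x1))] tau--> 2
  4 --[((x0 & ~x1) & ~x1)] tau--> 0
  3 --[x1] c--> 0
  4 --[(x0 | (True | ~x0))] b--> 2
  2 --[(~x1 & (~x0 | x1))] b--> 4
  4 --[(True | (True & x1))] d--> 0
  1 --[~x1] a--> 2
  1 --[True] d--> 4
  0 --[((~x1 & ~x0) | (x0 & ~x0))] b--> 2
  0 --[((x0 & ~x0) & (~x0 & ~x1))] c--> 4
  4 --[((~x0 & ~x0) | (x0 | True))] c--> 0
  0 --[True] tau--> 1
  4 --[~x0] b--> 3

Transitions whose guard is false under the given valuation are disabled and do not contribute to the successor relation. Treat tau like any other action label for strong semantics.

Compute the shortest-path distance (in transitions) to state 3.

Answer: UNREACHABLE

Working:
Layered search for 3:
  L0 = {0}
  L1 = {1}
  L2 = {2,4}
3 never appears.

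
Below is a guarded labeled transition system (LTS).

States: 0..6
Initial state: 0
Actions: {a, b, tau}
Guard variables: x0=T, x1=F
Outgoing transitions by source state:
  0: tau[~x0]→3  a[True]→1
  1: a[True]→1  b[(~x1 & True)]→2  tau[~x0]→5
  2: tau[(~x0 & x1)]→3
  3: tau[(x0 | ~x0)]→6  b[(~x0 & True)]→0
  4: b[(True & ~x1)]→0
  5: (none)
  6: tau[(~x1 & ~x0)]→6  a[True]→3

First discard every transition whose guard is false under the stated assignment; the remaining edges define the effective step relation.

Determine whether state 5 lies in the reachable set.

6 transition(s) survive guard evaluation.
L0 = {0}
L1 = {1}  total {0,1}
L2 = {2}  total {0,1,2}
Reach set: {0,1,2}

Answer: UNREACHABLE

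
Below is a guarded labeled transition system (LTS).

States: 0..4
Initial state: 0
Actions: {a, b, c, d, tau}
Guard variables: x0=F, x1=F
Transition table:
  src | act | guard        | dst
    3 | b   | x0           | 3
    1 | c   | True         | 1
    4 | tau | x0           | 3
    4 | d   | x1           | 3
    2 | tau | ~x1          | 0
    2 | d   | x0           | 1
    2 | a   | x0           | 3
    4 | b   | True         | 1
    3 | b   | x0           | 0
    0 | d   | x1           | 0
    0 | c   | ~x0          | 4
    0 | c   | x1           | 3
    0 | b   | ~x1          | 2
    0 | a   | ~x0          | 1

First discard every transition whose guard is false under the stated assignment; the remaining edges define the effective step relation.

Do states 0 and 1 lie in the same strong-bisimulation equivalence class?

Bisimulation quotient by refinement:
  π0 = {{0,1,2,3,4}}
  π1 = {{0},{1},{2},{3},{4}}
5 equivalence class(es) (converged in 2)
[0]={0}  [1]={1}

Answer: NOT BISIMILAR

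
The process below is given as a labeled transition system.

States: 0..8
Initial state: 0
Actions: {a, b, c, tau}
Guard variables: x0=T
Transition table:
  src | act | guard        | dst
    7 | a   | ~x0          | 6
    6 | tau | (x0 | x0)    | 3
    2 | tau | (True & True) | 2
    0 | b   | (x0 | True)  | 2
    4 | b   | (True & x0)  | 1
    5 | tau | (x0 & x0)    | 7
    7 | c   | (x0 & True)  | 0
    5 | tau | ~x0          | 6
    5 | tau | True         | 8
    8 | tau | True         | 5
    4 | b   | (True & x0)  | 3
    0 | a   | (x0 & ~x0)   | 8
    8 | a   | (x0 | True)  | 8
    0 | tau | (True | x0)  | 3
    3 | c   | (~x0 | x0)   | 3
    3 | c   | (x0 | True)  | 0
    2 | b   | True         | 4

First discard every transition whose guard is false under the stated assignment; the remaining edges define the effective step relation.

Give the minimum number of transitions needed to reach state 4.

BFS to 4:
  depth 0: {0}
  depth 1: {2,3}
  depth 2: {4}
first hit 4 at d=2 via b·b

Answer: 2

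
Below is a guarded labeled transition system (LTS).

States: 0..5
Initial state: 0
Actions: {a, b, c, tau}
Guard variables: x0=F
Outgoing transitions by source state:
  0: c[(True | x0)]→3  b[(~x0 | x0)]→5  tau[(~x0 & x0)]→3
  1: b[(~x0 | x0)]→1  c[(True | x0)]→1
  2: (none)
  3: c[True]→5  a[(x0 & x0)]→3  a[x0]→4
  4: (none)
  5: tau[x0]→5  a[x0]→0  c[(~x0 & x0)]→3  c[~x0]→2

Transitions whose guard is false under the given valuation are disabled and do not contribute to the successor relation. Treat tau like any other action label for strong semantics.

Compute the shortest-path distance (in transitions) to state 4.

Answer: UNREACHABLE

Working:
Layered search for 4:
  depth 0: {0}
  depth 1: {3,5}
  depth 2: {2}
4 never appears.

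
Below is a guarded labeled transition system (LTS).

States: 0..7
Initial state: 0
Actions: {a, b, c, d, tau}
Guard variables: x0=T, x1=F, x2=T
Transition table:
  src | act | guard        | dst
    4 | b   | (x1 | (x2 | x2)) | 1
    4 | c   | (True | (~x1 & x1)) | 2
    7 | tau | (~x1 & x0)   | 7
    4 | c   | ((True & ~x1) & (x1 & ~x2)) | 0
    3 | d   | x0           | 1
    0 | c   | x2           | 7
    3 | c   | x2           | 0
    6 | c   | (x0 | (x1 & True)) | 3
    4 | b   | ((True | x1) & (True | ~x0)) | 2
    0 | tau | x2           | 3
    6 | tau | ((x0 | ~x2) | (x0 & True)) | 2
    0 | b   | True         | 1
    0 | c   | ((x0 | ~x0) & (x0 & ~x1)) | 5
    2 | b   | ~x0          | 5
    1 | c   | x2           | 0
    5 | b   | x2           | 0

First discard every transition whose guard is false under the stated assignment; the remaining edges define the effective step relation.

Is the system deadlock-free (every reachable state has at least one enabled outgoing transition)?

Answer: DEADLOCK-FREE

Working:
Reach set: {0,1,3,5,7}
  0: b→1  c→5  c→7  tau→3  [4 exit(s)]
  1: c→0  [1 exit(s)]
  3: c→0  d→1  [2 exit(s)]
  5: b→0  [1 exit(s)]
  7: tau→7  [1 exit(s)]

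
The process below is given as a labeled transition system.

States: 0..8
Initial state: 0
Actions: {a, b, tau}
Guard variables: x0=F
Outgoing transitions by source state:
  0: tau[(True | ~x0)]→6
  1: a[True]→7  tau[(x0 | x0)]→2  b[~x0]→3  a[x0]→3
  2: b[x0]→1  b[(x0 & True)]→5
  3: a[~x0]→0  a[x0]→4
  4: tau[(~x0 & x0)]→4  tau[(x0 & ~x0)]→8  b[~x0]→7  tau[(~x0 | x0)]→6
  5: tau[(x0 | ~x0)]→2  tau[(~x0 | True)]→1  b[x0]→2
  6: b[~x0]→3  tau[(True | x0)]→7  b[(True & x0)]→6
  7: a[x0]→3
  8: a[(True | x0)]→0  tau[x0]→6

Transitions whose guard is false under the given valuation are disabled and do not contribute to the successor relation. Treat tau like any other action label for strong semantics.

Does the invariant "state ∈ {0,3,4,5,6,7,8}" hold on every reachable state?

Safe = {0,3,4,5,6,7,8}
R = {0,3,6,7}
  0: ✓
  3: ✓
  6: ✓
  7: ✓

Answer: INVARIANT HOLDS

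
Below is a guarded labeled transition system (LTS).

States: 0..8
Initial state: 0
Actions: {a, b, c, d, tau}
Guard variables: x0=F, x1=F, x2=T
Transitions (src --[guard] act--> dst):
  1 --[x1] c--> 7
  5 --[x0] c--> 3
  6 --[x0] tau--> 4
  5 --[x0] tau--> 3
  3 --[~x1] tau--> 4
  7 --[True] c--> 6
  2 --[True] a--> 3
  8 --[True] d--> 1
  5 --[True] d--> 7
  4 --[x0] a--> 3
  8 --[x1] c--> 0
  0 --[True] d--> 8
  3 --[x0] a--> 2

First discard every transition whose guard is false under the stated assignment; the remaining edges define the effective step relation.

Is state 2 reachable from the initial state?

Answer: UNREACHABLE

Working:
After dropping false guards: 6 live edges.
L0 = {0}
L1 = {8}  now seen {0,8}
L2 = {1}  now seen {0,1,8}
R = {0,1,8}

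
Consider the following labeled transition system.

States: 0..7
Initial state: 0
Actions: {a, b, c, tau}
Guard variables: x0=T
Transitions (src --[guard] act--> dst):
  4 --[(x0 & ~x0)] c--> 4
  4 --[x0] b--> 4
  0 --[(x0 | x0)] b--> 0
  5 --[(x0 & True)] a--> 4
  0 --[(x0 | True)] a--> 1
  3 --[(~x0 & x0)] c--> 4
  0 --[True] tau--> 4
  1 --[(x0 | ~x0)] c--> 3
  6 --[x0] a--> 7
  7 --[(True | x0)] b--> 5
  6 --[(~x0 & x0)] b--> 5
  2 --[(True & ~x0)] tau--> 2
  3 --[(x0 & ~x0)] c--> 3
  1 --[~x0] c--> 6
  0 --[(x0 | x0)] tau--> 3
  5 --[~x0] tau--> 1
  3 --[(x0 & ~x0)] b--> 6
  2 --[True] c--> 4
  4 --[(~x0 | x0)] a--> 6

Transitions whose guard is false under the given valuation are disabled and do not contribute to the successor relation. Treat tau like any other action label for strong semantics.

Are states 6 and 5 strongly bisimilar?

Answer: NOT BISIMILAR

Working:
Compute ~ classes (split until stable):
  P[0] = {{0,1,2,3,4,5,6,7}}
  P[1] = {{0},{1,2},{3},{4},{5,6},{7}}
  P[2] = {{0},{1},{2},{3},{4},{5},{6},{7}}
stable after 3 split(s): 8 block(s)
class of 6: {6}; class of 5: {5}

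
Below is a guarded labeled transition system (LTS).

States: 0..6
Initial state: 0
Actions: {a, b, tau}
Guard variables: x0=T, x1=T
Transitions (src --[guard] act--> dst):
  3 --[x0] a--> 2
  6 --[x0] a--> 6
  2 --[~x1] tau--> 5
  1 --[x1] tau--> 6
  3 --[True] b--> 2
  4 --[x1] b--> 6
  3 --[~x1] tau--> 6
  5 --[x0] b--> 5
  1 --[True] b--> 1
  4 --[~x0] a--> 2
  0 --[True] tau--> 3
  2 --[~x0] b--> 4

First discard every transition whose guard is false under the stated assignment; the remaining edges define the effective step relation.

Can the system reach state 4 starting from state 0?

Answer: UNREACHABLE

Analysis:
After dropping false guards: 8 live edges.
depth 0: {0}
depth 1: {3}  cumulative {0,3}
depth 2: {2}  cumulative {0,2,3}
Reach set: {0,2,3}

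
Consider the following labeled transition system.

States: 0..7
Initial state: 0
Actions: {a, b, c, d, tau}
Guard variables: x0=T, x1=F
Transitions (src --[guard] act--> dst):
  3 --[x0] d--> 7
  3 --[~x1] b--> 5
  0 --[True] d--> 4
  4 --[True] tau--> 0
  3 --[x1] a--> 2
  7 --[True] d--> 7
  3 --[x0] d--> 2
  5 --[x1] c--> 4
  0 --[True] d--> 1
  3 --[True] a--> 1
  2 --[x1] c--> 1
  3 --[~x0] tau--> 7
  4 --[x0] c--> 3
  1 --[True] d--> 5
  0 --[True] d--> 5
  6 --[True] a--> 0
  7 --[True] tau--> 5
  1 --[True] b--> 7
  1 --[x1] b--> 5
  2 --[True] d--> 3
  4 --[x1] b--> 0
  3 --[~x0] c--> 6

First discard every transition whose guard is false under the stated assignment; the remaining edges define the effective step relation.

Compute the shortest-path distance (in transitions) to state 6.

Answer: UNREACHABLE

Working:
Breadth-first toward 6:
  depth 0: {0}
  depth 1: {1,4,5}
  depth 2: {3,7}
  depth 3: {2}
6 never appears.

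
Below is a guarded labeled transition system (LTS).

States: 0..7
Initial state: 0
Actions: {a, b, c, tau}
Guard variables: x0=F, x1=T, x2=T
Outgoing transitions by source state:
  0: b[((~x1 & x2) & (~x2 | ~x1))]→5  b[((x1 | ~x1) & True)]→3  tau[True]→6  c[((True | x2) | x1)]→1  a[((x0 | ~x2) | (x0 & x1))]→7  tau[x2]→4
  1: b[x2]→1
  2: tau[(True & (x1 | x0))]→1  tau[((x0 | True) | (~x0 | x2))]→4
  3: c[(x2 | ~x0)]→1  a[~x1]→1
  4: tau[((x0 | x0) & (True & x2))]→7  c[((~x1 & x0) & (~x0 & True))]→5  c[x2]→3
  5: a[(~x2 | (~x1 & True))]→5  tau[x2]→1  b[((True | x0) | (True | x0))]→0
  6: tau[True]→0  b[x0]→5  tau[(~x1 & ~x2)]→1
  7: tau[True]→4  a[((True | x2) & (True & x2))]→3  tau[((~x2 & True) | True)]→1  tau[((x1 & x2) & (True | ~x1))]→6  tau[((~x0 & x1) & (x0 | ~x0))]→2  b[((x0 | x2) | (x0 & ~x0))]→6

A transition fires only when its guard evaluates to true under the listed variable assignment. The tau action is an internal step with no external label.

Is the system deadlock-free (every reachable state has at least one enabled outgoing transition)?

Answer: DEADLOCK-FREE

Trace:
Reachable = {0,1,3,4,6}
  0: b→3  c→1  tau→4  tau→6  [deg 4]
  1: b→1  [deg 1]
  3: c→1  [deg 1]
  4: c→3  [deg 1]
  6: tau→0  [deg 1]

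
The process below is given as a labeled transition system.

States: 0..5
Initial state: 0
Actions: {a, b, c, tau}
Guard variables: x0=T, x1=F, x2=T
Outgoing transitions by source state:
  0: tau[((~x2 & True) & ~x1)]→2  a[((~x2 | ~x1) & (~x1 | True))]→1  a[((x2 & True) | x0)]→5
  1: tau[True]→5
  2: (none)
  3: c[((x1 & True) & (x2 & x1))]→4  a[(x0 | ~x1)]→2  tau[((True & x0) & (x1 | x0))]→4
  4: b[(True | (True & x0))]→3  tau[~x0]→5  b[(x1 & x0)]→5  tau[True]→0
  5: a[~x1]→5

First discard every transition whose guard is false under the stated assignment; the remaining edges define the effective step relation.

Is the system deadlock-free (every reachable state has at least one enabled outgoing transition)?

Answer: DEADLOCK-FREE

Analysis:
Reachable = {0,1,5}
  0: a→1  a→5  [2 out]
  1: tau→5  [1 out]
  5: a→5  [1 out]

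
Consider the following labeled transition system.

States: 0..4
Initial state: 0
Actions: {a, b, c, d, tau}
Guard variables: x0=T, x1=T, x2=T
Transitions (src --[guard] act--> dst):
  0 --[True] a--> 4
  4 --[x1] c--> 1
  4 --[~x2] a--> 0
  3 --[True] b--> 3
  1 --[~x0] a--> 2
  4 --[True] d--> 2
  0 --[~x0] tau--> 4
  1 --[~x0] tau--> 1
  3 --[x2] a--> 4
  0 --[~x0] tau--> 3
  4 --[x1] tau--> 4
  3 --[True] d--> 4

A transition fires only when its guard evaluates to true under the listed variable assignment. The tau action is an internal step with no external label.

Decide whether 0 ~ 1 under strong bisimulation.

Answer: NOT BISIMILAR

Working:
Bisimulation quotient by refinement:
  π0 = {{0,1,2,3,4}}
  π1 = {{0},{1,2},{3},{4}}
4 equivalence class(es) (converged in 2)
class of 0: {0}; class of 1: {1,2}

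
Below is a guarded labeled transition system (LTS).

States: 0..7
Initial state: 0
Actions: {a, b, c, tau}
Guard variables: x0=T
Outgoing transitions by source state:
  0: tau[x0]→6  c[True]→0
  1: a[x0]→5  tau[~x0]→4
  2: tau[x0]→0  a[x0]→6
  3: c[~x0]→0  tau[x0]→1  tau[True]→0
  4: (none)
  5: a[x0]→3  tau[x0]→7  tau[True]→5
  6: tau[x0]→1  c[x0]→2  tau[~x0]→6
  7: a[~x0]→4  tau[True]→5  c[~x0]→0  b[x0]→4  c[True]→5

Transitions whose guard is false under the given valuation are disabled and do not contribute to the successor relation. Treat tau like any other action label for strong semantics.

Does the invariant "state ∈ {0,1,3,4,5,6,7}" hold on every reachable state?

Allowed set {0,1,3,4,5,6,7}
Reach set: {0,1,2,3,4,5,6,7}
  0: ok
  1: ok
  2: ✗ unsafe
  3: ok
  4: ok
  5: ok
  6: ok
  7: ok
counterexample path to 2: tau·c

Answer: INVARIANT VIOLATED at state 2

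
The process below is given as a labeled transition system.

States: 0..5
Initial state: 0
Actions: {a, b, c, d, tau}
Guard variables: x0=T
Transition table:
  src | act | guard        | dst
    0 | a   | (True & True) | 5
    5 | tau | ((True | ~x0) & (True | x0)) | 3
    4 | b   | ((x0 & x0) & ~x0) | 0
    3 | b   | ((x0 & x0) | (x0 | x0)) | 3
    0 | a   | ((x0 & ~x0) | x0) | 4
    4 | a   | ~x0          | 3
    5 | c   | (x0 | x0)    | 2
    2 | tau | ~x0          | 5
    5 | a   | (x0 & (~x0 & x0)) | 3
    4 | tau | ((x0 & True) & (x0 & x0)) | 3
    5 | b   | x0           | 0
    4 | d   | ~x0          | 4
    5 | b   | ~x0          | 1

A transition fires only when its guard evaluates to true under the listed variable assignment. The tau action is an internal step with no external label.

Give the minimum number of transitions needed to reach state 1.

BFS to 1:
  L0 = {0}
  L1 = {4,5}
  L2 = {2,3}
1 never appears.

Answer: UNREACHABLE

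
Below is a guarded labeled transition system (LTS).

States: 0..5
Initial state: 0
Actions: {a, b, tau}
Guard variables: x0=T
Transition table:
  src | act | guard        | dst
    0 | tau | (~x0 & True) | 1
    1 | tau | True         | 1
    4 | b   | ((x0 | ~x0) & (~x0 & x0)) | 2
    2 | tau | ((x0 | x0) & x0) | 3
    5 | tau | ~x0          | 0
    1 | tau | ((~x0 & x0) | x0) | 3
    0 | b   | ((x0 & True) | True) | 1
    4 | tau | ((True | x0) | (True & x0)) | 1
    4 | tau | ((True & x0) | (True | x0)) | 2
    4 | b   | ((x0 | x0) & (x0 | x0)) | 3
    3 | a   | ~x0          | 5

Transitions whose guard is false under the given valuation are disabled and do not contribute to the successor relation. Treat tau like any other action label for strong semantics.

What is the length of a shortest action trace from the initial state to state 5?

BFS to 5:
  L0 = {0}
  L1 = {1}
  L2 = {3}
5 never appears.

Answer: UNREACHABLE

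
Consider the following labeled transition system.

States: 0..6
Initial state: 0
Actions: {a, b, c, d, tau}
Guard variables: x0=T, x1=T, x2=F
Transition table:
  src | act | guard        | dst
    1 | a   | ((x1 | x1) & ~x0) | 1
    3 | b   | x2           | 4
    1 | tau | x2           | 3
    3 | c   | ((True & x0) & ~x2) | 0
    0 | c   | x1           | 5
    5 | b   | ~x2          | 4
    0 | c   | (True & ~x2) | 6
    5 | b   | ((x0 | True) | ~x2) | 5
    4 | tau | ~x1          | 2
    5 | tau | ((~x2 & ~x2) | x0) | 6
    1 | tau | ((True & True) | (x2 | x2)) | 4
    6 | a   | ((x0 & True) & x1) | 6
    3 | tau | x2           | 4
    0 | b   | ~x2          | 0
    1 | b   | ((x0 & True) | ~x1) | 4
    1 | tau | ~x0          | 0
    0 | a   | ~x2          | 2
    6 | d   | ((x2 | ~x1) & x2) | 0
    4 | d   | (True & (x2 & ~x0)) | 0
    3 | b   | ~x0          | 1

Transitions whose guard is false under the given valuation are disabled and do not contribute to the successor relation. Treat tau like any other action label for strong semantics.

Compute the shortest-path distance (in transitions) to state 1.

Answer: UNREACHABLE

Trace:
Layered search for 1:
  Layer 0: {0}
  Layer 1: {2,5,6}
  Layer 2: {4}
1 never appears.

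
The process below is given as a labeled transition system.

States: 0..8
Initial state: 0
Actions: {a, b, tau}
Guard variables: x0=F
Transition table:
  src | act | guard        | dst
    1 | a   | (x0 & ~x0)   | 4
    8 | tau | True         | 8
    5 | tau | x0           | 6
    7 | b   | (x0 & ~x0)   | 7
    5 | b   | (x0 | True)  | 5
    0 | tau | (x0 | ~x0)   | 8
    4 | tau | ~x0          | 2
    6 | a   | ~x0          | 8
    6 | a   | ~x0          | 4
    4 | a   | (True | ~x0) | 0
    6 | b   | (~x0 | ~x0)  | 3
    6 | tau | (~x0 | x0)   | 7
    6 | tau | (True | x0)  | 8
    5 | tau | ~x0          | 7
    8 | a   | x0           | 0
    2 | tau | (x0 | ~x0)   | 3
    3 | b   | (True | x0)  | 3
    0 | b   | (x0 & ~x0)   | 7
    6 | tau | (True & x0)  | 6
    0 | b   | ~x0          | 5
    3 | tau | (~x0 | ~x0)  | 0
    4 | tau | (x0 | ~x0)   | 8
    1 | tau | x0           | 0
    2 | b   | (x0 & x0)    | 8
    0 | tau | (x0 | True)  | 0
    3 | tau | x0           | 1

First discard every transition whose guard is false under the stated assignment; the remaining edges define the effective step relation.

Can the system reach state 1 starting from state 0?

After dropping false guards: 17 live edges.
Layer 0: {0}
Layer 1: {5,8}  cumulative {0,5,8}
Layer 2: {7}  cumulative {0,5,7,8}
R = {0,5,7,8}

Answer: UNREACHABLE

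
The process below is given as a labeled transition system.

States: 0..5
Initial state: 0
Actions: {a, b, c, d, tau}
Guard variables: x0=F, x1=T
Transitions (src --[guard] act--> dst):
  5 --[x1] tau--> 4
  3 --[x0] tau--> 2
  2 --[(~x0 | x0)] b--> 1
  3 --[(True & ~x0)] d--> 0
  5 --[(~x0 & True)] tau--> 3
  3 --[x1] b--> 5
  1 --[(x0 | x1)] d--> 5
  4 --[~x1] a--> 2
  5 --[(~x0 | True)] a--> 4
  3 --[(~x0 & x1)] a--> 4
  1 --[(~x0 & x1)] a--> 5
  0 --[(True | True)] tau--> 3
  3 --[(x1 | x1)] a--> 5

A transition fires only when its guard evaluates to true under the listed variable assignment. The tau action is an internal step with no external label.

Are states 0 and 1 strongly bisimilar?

Bisimulation quotient by refinement:
  round 0: {{0,1,2,3,4,5}}
  round 1: {{0},{1},{2},{3},{4},{5}}
Fixed point at round 2; 6 class(es).
class of 0: {0}; class of 1: {1}

Answer: NOT BISIMILAR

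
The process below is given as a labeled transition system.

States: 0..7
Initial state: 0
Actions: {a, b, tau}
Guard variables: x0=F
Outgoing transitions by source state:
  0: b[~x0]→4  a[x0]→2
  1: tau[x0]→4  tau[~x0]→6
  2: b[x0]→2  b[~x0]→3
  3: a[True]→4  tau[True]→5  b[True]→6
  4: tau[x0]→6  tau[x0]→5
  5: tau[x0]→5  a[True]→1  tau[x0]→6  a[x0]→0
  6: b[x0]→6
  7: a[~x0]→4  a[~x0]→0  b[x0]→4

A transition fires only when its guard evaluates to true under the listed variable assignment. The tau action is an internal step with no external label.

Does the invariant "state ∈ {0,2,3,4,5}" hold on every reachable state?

Answer: INVARIANT HOLDS

Working:
Safe = {0,2,3,4,5}
R = {0,4}
  0: ok
  4: ok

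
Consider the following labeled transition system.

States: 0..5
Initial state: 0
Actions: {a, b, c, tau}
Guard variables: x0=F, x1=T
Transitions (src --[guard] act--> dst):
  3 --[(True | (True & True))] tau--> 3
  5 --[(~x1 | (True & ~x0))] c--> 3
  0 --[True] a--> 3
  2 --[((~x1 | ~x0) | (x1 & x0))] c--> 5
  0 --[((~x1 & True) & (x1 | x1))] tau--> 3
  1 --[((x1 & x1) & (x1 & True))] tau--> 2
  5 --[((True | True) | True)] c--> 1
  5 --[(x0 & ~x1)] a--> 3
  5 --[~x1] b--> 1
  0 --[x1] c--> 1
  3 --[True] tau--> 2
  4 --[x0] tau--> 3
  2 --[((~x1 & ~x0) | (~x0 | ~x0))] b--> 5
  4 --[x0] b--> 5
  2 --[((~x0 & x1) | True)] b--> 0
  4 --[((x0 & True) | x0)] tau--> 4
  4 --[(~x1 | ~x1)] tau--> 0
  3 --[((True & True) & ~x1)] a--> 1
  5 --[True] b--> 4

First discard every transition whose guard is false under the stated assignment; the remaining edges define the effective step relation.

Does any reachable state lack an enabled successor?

Reach set: {0,1,2,3,4,5}
  0: a→3  c→1  [deg 2]
  1: tau→2  [deg 1]
  2: b→0  b→5  c→5  [deg 3]
  3: tau→2  tau→3  [deg 2]
  4: ∅  [deadlock]
  5: b→4  c→1  c→3  [deg 3]
Path to 4: a·tau·c·b

Answer: DEADLOCK at state 4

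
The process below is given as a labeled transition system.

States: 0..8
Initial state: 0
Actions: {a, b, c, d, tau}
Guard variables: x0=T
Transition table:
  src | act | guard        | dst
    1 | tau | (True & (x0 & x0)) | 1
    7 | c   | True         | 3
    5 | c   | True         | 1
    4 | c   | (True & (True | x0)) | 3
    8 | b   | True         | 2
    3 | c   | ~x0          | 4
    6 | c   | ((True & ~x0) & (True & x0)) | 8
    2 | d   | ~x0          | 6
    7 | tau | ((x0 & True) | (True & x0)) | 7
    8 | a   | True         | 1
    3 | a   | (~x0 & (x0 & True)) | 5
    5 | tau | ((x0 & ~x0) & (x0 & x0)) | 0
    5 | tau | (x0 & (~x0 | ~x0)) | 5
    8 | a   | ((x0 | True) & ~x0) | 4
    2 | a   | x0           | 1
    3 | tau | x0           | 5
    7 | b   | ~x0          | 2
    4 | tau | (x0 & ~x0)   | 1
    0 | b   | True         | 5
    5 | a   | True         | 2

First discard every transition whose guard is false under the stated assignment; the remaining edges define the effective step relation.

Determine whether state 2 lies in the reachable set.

After dropping false guards: 11 live edges.
L0 = {0}
L1 = {5}  now seen {0,5}
L2 = {1,2}  now seen {0,1,2,5}
Reach set: {0,1,2,5}
witness 2: b·a

Answer: REACHABLE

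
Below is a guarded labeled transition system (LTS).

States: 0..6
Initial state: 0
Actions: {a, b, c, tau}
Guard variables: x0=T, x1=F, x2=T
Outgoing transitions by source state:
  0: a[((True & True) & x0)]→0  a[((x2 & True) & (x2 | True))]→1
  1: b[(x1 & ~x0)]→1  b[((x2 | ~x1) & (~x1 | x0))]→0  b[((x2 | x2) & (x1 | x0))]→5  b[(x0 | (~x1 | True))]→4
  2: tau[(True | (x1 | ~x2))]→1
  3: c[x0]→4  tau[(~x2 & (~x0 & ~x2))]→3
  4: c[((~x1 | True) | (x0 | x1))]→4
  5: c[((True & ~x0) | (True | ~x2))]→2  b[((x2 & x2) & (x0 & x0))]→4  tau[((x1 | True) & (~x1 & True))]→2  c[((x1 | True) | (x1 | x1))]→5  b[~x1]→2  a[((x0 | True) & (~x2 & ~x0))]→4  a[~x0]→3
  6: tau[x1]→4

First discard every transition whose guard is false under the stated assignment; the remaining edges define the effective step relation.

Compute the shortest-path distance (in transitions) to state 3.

Answer: UNREACHABLE

Trace:
BFS to 3:
  Layer 0: {0}
  Layer 1: {1}
  Layer 2: {4,5}
  Layer 3: {2}
3 never appears.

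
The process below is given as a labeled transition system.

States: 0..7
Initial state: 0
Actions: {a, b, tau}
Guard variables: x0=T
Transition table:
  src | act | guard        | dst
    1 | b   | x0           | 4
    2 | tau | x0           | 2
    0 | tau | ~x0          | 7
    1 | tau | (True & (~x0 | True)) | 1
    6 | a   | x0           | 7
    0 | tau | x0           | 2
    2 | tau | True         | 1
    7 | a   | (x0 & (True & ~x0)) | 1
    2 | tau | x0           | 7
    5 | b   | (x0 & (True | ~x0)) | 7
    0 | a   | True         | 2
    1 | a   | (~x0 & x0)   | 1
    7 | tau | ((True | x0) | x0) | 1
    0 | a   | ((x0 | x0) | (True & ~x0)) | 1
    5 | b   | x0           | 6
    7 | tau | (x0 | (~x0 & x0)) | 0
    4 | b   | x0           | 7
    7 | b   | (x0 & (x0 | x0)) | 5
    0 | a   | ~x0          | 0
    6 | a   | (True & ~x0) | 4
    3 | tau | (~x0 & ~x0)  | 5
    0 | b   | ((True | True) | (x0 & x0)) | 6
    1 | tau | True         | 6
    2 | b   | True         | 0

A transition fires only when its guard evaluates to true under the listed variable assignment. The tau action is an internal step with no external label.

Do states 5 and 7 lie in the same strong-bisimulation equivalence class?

Bisimulation quotient by refinement:
  round 0: {{0,1,2,3,4,5,6,7}}
  round 1: {{0},{1,2,7},{3},{4,5},{6}}
  round 2: {{0},{1},{2},{3},{4},{5},{6},{7}}
Fixed point at round 3; 8 class(es).
5∈{5}, 7∈{7}

Answer: NOT BISIMILAR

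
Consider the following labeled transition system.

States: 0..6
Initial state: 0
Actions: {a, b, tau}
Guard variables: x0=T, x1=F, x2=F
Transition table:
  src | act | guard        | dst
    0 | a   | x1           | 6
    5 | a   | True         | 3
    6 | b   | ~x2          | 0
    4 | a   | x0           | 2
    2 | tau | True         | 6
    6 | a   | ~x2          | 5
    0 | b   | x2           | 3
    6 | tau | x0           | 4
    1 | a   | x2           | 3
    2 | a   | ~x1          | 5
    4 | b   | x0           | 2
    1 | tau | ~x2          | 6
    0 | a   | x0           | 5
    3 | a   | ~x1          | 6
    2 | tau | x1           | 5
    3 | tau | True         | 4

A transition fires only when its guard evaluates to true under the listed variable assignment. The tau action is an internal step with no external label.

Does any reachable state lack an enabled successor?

R = {0,2,3,4,5,6}
  0: a→5  [1 out]
  2: a→5  tau→6  [2 out]
  3: a→6  tau→4  [2 out]
  4: a→2  b→2  [2 out]
  5: a→3  [1 out]
  6: a→5  b→0  tau→4  [3 out]

Answer: DEADLOCK-FREE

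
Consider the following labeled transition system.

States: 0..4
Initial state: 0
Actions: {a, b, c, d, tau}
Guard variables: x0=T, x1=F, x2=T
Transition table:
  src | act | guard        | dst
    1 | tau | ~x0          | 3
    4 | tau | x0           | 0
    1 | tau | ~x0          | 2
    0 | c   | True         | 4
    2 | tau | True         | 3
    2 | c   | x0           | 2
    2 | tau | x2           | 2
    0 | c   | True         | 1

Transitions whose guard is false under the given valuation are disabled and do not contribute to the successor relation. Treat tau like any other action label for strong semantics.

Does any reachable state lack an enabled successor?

Answer: DEADLOCK at state 1

Trace:
R = {0,1,4}
  0: c→1  c→4  [2 exit(s)]
  1: ∅  [STUCK]
  4: tau→0  [1 exit(s)]
trace reaching 1: c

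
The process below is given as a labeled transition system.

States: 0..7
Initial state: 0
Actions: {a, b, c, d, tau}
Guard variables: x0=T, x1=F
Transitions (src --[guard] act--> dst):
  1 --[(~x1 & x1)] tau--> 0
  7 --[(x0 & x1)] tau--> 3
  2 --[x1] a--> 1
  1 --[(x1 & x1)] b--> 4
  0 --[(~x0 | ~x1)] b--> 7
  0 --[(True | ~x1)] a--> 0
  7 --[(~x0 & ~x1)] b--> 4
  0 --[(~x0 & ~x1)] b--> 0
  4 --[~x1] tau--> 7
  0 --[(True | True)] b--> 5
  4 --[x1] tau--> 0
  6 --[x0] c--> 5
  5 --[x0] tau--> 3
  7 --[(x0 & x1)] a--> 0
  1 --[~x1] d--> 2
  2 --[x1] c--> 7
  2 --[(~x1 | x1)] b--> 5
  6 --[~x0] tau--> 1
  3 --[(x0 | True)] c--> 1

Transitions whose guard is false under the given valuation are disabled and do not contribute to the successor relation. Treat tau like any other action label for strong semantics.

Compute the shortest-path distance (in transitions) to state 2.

Layered search for 2:
  L0 = {0}
  L1 = {5,7}
  L2 = {3}
  L3 = {1}
  L4 = {2}
first hit 2 at d=4 via b·tau·c·d

Answer: 4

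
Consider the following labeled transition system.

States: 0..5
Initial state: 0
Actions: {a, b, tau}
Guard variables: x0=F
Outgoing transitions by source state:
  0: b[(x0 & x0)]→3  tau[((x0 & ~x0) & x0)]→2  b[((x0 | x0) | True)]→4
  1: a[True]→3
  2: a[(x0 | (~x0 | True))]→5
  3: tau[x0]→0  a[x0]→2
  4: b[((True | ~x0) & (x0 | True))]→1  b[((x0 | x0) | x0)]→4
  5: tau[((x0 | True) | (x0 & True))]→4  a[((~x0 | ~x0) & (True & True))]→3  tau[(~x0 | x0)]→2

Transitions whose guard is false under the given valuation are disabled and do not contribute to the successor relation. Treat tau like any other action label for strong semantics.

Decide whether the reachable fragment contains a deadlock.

Answer: DEADLOCK at state 3

Trace:
R = {0,1,3,4}
  0: b→4  [deg 1]
  1: a→3  [deg 1]
  3: ∅  [deadlock]
  4: b→1  [deg 1]
trace reaching 3: b·b·a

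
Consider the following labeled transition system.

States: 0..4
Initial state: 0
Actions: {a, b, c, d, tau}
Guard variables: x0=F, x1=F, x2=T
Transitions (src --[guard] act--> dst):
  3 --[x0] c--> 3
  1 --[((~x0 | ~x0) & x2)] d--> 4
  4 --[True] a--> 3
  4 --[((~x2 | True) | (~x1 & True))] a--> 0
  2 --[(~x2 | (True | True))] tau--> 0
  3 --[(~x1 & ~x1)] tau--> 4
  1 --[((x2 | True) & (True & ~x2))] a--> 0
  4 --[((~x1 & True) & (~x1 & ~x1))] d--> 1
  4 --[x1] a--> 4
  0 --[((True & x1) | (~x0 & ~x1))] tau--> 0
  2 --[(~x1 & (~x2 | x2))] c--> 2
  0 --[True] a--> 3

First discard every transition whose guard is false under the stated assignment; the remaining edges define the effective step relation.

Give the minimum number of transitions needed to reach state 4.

Answer: 2

Working:
Breadth-first toward 4:
  Layer 0: {0}
  Layer 1: {3}
  Layer 2: {4}
depth(4)=2, e.g. a·tau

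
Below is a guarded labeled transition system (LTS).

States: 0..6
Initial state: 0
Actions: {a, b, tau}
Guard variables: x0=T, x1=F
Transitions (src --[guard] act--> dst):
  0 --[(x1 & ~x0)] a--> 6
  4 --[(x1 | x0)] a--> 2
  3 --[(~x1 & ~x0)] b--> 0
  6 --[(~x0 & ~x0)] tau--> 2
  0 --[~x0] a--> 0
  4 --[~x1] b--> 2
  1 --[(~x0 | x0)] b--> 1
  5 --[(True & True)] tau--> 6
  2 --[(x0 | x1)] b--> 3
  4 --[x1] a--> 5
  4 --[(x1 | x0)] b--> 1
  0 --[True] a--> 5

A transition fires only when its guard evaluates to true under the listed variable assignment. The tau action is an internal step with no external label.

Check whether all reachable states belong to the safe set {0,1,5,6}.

Answer: INVARIANT HOLDS

Working:
Allowed set {0,1,5,6}
R = {0,5,6}
  0: ✓
  5: ✓
  6: ✓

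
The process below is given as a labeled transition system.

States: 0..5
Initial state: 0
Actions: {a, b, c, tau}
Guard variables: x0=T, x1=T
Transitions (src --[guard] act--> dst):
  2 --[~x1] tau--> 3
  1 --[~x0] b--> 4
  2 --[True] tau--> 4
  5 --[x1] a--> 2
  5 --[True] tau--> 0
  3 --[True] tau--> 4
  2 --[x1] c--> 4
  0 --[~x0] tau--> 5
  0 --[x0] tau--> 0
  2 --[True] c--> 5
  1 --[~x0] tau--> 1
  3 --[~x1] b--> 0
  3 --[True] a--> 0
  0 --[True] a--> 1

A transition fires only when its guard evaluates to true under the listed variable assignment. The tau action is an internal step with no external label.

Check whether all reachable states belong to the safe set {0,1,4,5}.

Safe = {0,1,4,5}
Reachable = {0,1}
  0: ok
  1: ok

Answer: INVARIANT HOLDS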